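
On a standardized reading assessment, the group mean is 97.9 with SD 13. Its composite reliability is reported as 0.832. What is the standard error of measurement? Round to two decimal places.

5.33

SEM = SD · √(1 − ρ) = 13 × √0.168 = 13 × 0.4099 = 5.328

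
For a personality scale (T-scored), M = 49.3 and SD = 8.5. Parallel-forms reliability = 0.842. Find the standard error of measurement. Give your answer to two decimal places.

3.38

SEM = SD · √(1 − ρ) = 8.5 × √0.158 = 8.5 × 0.3975 = 3.379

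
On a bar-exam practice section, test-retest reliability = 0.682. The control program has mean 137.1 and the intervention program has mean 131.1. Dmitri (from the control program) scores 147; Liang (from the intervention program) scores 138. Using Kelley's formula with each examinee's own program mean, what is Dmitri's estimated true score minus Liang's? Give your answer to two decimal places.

8.05

T̂_Dmitri = 0.682(147) + 0.318(137.1) = 143.8518
T̂_Liang = 0.682(138) + 0.318(131.1) = 135.8058
Difference = 143.8518 − 135.8058 = 8.0460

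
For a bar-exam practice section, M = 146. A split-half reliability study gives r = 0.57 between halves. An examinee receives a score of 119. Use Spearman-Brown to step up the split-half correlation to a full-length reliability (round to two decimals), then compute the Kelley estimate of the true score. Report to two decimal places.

126.29

Spearman-Brown: ρ = 2r/(1 + r) = 2(0.57)/(1 + 0.57) = 1.140/1.57 = 0.7261 → 0.73
T̂ = ρX + (1 − ρ)μ
  = 0.73 × 119 + 0.27 × 146
  = 86.87 + 39.42
  = 126.290
  ≈ 126.29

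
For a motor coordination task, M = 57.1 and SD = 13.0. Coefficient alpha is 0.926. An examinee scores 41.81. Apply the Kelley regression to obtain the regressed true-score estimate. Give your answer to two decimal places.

T̂ = 0.926(41.81) + 0.074(57.1) = 38.71606 + 4.2254 = 42.941 → 42.94

42.94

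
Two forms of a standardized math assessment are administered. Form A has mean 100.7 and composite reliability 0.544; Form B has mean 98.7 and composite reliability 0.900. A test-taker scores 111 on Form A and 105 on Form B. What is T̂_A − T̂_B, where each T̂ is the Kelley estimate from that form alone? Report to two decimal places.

1.93

T̂_A = 0.544(111) + 0.456(100.7) = 106.3032
T̂_B = 0.900(105) + 0.100(98.7) = 104.3700
T̂_A − T̂_B = 1.9332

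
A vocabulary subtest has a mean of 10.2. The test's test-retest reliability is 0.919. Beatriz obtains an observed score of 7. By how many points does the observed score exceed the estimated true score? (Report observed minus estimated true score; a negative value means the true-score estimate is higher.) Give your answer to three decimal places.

-0.259

T̂ = ρX + (1 − ρ)μ
  = 0.919 × 7 + 0.081 × 10.2
  = 6.433 + 0.8262
  = 7.25920
  ≈ 7.2592
X − T̂ = 7 − 7.2592 = -0.2592 → -0.259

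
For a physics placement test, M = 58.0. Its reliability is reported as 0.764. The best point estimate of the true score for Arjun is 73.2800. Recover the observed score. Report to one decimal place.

78.0

T̂ = ρX + (1 − ρ)μ  ⇒  X = (T̂ − (1 − ρ)μ) / ρ
X = (73.2800 − 0.236 × 58.0) / 0.764 = (73.2800 − 13.6880) / 0.764 = 59.5920 / 0.764 = 78.000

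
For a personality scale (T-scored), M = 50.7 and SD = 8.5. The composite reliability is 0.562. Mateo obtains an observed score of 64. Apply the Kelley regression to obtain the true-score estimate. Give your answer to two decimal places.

58.17

Weight the observed score by reliability and the mean by (1 − reliability): T̂ = 0.562·64 + 0.438·50.7 = 35.968 + 22.2066 = 58.175.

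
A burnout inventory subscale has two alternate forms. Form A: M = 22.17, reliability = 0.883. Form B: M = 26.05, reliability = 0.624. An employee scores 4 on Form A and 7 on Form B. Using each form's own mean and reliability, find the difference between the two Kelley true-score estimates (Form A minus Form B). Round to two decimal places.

T̂_A = 0.883(4) + 0.117(22.17) = 6.1259
T̂_B = 0.624(7) + 0.376(26.05) = 14.1628
T̂_A − T̂_B = -8.0369

-8.04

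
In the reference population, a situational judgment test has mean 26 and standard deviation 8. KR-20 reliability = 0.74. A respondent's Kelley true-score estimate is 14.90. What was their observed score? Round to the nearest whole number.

T̂ = ρX + (1 − ρ)μ  ⇒  X = (T̂ − (1 − ρ)μ) / ρ
X = (14.90 − 0.26 × 26) / 0.74 = (14.90 − 6.76) / 0.74 = 8.14 / 0.74 = 11.00

11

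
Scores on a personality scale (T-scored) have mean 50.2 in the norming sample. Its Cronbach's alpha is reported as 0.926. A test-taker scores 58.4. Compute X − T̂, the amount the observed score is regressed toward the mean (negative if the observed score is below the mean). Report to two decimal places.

0.61

Regress the observed score toward the mean by the unreliability: T̂ = 0.926·58.4 + 0.074·50.2 = 54.0784 + 3.7148 = 57.7932.
X − T̂ = 58.4 − 57.793 = 0.607 → 0.61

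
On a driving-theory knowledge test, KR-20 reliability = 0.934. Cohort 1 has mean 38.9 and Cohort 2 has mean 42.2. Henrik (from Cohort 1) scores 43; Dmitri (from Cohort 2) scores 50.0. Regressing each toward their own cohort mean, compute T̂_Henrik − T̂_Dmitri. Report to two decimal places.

-6.76

T̂_Henrik = 0.934(43) + 0.066(38.9) = 42.7294
T̂_Dmitri = 0.934(50.0) + 0.066(42.2) = 49.4852
Difference = 42.7294 − 49.4852 = -6.7558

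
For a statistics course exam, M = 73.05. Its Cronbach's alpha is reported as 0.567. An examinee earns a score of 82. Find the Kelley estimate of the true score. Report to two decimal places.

T̂ = 0.567(82) + 0.433(73.05) = 46.494 + 31.63065 = 78.125 → 78.12

78.12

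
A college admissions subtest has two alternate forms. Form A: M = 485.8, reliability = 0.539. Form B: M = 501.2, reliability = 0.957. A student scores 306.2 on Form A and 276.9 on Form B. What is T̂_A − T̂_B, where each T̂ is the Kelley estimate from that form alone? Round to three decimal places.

T̂_A = 0.539(306.2) + 0.461(485.8) = 388.99560
T̂_B = 0.957(276.9) + 0.043(501.2) = 286.54490
T̂_A − T̂_B = 102.45070

102.451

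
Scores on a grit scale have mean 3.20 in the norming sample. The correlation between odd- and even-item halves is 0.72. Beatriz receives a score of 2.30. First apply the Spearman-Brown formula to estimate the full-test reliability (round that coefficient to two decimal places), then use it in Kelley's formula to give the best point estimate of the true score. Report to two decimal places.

2.44

Spearman-Brown: ρ = 2r/(1 + r) = 2(0.72)/(1 + 0.72) = 1.440/1.72 = 0.8372 → 0.84
T̂ = ρX + (1 − ρ)μ
  = 0.84 × 2.30 + 0.16 × 3.20
  = 1.9320 + 0.5120
  = 2.444
  ≈ 2.44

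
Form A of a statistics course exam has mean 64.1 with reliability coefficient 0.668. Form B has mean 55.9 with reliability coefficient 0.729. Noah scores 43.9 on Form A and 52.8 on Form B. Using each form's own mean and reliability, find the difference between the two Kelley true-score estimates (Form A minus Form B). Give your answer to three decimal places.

T̂_A = 0.668(43.9) + 0.332(64.1) = 50.60640
T̂_B = 0.729(52.8) + 0.271(55.9) = 53.64010
T̂_A − T̂_B = -3.03370

-3.034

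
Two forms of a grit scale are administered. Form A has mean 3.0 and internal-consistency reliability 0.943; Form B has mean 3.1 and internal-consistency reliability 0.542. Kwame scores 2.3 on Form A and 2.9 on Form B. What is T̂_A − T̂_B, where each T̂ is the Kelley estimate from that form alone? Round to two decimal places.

T̂_A = 0.943(2.3) + 0.057(3.0) = 2.3399
T̂_B = 0.542(2.9) + 0.458(3.1) = 2.9916
T̂_A − T̂_B = -0.6517

-0.65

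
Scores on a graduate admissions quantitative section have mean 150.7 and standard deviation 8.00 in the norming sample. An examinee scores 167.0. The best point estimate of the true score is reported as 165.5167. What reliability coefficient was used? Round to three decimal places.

T̂ = ρX + (1 − ρ)μ  ⇒  T̂ − μ = ρ(X − μ)
ρ = (T̂ − μ)/(X − μ) = (165.5167 − 150.7) / (167.0 − 150.7) = 14.8167 / 16.3 = 0.90900

0.909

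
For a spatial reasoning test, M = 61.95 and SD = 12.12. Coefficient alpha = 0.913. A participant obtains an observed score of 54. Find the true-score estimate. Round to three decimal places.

54.692

Kelley's formula gives T̂ = 0.913·54 + 0.087·61.95 = 49.302 + 5.38965 = 54.6916.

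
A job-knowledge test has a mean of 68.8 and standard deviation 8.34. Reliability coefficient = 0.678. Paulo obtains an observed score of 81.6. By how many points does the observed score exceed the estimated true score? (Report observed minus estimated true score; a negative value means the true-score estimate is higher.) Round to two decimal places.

T̂ = 0.678(81.6) + 0.322(68.8) = 55.3248 + 22.1536 = 77.4784 → 77.478
X − T̂ = 81.6 − 77.478 = 4.122 → 4.12

4.12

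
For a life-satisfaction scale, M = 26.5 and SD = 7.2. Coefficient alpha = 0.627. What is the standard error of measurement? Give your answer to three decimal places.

SEM = SD · √(1 − ρ) = 7.2 × √0.373 = 7.2 × 0.6107 = 4.3973

4.397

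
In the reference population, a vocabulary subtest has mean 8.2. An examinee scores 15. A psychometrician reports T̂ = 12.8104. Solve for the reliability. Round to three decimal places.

0.678

T̂ = ρX + (1 − ρ)μ  ⇒  T̂ − μ = ρ(X − μ)
ρ = (T̂ − μ)/(X − μ) = (12.8104 − 8.2) / (15 − 8.2) = 4.6104 / 6.8 = 0.67800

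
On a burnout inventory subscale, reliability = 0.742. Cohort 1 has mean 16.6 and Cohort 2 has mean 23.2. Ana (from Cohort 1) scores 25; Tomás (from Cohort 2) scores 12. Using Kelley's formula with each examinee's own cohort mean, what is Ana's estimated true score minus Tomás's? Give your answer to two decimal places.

T̂_Ana = 0.742(25) + 0.258(16.6) = 22.8328
T̂_Tomás = 0.742(12) + 0.258(23.2) = 14.8896
Difference = 22.8328 − 14.8896 = 7.9432

7.94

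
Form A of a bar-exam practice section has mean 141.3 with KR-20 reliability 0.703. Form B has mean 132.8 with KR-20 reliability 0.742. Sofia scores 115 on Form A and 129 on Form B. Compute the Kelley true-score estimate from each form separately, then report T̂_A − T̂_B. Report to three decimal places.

T̂_A = 0.703(115) + 0.297(141.3) = 122.81110
T̂_B = 0.742(129) + 0.258(132.8) = 129.98040
T̂_A − T̂_B = -7.16930

-7.169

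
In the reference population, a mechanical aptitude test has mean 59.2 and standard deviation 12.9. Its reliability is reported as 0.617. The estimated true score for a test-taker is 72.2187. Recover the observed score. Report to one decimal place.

T̂ = ρX + (1 − ρ)μ  ⇒  X = (T̂ − (1 − ρ)μ) / ρ
X = (72.2187 − 0.383 × 59.2) / 0.617 = (72.2187 − 22.6736) / 0.617 = 49.5451 / 0.617 = 80.300

80.3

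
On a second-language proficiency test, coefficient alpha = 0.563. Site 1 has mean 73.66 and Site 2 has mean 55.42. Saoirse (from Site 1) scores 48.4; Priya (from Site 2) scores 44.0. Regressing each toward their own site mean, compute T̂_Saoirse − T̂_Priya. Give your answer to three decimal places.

10.448

T̂_Saoirse = 0.563(48.4) + 0.437(73.66) = 59.43862
T̂_Priya = 0.563(44.0) + 0.437(55.42) = 48.99054
Difference = 59.43862 − 48.99054 = 10.44808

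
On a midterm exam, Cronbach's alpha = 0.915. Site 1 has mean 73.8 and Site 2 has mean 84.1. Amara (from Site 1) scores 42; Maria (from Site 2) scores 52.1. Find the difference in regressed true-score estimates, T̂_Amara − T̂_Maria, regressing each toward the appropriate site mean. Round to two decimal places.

-10.12

T̂_Amara = 0.915(42) + 0.085(73.8) = 44.7030
T̂_Maria = 0.915(52.1) + 0.085(84.1) = 54.8200
Difference = 44.7030 − 54.8200 = -10.1170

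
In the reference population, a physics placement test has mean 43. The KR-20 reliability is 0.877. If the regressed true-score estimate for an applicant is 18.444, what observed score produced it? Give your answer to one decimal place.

15.0

T̂ = ρX + (1 − ρ)μ  ⇒  X = (T̂ − (1 − ρ)μ) / ρ
X = (18.444 − 0.123 × 43) / 0.877 = (18.444 − 5.289) / 0.877 = 13.155 / 0.877 = 15.000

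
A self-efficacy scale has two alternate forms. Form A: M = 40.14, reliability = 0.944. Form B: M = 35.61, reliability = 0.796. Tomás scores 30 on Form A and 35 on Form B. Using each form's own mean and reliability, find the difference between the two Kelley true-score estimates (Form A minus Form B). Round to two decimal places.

-4.56

T̂_A = 0.944(30) + 0.056(40.14) = 30.5678
T̂_B = 0.796(35) + 0.204(35.61) = 35.1244
T̂_A − T̂_B = -4.5566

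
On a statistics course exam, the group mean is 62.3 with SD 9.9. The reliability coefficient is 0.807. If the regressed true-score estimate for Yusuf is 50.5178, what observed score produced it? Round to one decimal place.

T̂ = ρX + (1 − ρ)μ  ⇒  X = (T̂ − (1 − ρ)μ) / ρ
X = (50.5178 − 0.193 × 62.3) / 0.807 = (50.5178 − 12.0239) / 0.807 = 38.4939 / 0.807 = 47.700

47.7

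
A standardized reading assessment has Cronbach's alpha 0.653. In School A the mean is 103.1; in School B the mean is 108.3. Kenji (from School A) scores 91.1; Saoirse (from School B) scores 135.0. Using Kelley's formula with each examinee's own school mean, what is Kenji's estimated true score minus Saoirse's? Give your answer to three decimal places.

-30.471

T̂_Kenji = 0.653(91.1) + 0.347(103.1) = 95.26400
T̂_Saoirse = 0.653(135.0) + 0.347(108.3) = 125.73510
Difference = 95.26400 − 125.73510 = -30.47110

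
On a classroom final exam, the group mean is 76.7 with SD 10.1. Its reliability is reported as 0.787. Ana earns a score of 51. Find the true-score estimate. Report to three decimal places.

56.474

Regress the observed score toward the mean by the unreliability: T̂ = 0.787·51 + 0.213·76.7 = 40.137 + 16.3371 = 56.4741.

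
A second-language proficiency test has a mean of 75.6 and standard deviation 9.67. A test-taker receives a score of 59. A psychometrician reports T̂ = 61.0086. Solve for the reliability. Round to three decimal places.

0.879

T̂ = ρX + (1 − ρ)μ  ⇒  T̂ − μ = ρ(X − μ)
ρ = (T̂ − μ)/(X − μ) = (61.0086 − 75.6) / (59 − 75.6) = -14.5914 / -16.6 = 0.87900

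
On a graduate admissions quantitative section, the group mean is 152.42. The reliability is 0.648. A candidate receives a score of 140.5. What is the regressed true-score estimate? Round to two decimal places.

T̂ = ρX + (1 − ρ)μ
  = 0.648 × 140.5 + 0.352 × 152.42
  = 91.0440 + 53.65184
  = 144.696
  ≈ 144.70

144.70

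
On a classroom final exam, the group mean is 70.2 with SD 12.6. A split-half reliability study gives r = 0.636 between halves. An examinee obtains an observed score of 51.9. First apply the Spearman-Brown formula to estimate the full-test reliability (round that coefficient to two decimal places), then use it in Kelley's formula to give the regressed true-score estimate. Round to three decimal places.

Spearman-Brown: ρ = 2r/(1 + r) = 2(0.636)/(1 + 0.636) = 1.2720/1.636 = 0.7775 → 0.78
T̂ = 0.78(51.9) + 0.22(70.2) = 40.482 + 15.444 = 55.9260 → 55.926

55.926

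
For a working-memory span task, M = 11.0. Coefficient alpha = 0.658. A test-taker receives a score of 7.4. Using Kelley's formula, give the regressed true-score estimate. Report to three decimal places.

T̂ = 0.658(7.4) + 0.342(11.0) = 4.8692 + 3.7620 = 8.6312 → 8.631

8.631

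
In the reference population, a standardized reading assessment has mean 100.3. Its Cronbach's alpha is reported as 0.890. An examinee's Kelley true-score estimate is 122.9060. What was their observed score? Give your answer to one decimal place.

T̂ = ρX + (1 − ρ)μ  ⇒  X = (T̂ − (1 − ρ)μ) / ρ
X = (122.9060 − 0.110 × 100.3) / 0.890 = (122.9060 − 11.0330) / 0.890 = 111.8730 / 0.890 = 125.700

125.7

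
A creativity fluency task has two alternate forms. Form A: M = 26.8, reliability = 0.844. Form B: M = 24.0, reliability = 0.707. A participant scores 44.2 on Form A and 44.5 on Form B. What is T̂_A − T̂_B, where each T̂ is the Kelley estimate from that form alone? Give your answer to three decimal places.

T̂_A = 0.844(44.2) + 0.156(26.8) = 41.48560
T̂_B = 0.707(44.5) + 0.293(24.0) = 38.49350
T̂_A − T̂_B = 2.99210

2.992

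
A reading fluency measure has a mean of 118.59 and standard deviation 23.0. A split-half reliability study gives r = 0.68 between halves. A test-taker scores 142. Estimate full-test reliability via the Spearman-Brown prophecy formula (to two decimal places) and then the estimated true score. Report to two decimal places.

137.55

Spearman-Brown: ρ = 2r/(1 + r) = 2(0.68)/(1 + 0.68) = 1.360/1.68 = 0.8095 → 0.81
Weight the observed score by reliability and the mean by (1 − reliability): T̂ = 0.81·142 + 0.19·118.59 = 115.02 + 22.5321 = 137.552.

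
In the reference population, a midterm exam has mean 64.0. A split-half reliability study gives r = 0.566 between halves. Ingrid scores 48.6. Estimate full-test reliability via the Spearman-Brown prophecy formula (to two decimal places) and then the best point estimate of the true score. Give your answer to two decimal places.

52.91

Spearman-Brown: ρ = 2r/(1 + r) = 2(0.566)/(1 + 0.566) = 1.1320/1.566 = 0.7229 → 0.72
Weight the observed score by reliability and the mean by (1 − reliability): T̂ = 0.72·48.6 + 0.28·64.0 = 34.992 + 17.920 = 52.912.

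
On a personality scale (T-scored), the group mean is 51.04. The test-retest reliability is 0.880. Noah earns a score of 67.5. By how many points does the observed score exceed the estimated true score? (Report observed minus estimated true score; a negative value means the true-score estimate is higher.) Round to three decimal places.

1.975

T̂ = ρX + (1 − ρ)μ
  = 0.880 × 67.5 + 0.120 × 51.04
  = 59.4000 + 6.12480
  = 65.52480
  ≈ 65.5248
X − T̂ = 67.5 − 65.5248 = 1.9752 → 1.975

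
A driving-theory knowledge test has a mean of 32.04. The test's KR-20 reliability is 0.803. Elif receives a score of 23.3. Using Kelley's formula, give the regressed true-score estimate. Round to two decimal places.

T̂ = 0.803(23.3) + 0.197(32.04) = 18.7099 + 6.31188 = 25.022 → 25.02

25.02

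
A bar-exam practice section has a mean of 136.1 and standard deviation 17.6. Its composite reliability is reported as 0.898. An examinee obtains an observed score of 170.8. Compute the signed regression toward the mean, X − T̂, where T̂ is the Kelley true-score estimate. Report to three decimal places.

3.539

Kelley's formula gives T̂ = 0.898·170.8 + 0.102·136.1 = 153.3784 + 13.8822 = 167.26060.
X − T̂ = 170.8 − 167.2606 = 3.5394 → 3.539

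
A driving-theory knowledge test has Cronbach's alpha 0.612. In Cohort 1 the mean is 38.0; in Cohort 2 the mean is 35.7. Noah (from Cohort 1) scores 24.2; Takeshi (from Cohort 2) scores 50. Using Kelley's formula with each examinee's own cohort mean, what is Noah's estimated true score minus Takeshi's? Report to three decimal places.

T̂_Noah = 0.612(24.2) + 0.388(38.0) = 29.55440
T̂_Takeshi = 0.612(50) + 0.388(35.7) = 44.45160
Difference = 29.55440 − 44.45160 = -14.89720

-14.897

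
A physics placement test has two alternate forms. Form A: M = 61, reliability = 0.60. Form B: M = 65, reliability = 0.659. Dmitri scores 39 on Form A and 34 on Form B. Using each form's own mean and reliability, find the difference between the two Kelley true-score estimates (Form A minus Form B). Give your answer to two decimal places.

T̂_A = 0.60(39) + 0.40(61) = 47.8000
T̂_B = 0.659(34) + 0.341(65) = 44.5710
T̂_A − T̂_B = 3.2290

3.23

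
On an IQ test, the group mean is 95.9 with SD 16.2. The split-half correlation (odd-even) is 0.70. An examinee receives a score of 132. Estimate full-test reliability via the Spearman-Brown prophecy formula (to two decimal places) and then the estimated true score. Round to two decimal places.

Spearman-Brown: ρ = 2r/(1 + r) = 2(0.70)/(1 + 0.70) = 1.400/1.70 = 0.8235 → 0.82
Regress the observed score toward the mean by the unreliability: T̂ = 0.82·132 + 0.18·95.9 = 108.24 + 17.262 = 125.502.

125.50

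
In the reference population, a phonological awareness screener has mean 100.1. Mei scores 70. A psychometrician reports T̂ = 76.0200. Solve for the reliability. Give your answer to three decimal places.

T̂ = ρX + (1 − ρ)μ  ⇒  T̂ − μ = ρ(X − μ)
ρ = (T̂ − μ)/(X − μ) = (76.0200 − 100.1) / (70 − 100.1) = -24.0800 / -30.1 = 0.80000

0.800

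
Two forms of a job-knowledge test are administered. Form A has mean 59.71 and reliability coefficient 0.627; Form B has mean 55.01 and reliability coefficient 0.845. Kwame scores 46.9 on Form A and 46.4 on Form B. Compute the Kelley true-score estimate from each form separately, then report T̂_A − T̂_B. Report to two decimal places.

3.94

T̂_A = 0.627(46.9) + 0.373(59.71) = 51.6781
T̂_B = 0.845(46.4) + 0.155(55.01) = 47.7345
T̂_A − T̂_B = 3.9436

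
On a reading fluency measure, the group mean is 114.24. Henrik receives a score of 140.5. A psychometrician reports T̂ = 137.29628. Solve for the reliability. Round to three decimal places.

T̂ = ρX + (1 − ρ)μ  ⇒  T̂ − μ = ρ(X − μ)
ρ = (T̂ − μ)/(X − μ) = (137.29628 − 114.24) / (140.5 − 114.24) = 23.05628 / 26.26 = 0.87800

0.878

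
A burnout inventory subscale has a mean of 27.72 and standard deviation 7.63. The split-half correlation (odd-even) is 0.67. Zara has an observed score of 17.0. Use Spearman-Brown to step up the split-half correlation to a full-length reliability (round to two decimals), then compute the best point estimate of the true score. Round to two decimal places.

Spearman-Brown: ρ = 2r/(1 + r) = 2(0.67)/(1 + 0.67) = 1.340/1.67 = 0.8024 → 0.80
T̂ = ρX + (1 − ρ)μ
  = 0.80 × 17.0 + 0.20 × 27.72
  = 13.600 + 5.5440
  = 19.144
  ≈ 19.14

19.14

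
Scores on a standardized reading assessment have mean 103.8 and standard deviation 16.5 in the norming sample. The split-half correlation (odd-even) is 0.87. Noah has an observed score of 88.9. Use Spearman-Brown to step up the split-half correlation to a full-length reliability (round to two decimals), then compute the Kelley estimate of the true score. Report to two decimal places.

89.94

Spearman-Brown: ρ = 2r/(1 + r) = 2(0.87)/(1 + 0.87) = 1.740/1.87 = 0.9305 → 0.93
T̂ = 0.93(88.9) + 0.07(103.8) = 82.677 + 7.266 = 89.943 → 89.94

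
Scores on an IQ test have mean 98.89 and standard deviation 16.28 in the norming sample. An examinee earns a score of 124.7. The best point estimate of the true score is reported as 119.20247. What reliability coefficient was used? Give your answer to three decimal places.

T̂ = ρX + (1 − ρ)μ  ⇒  T̂ − μ = ρ(X − μ)
ρ = (T̂ − μ)/(X − μ) = (119.20247 − 98.89) / (124.7 − 98.89) = 20.31247 / 25.81 = 0.78700

0.787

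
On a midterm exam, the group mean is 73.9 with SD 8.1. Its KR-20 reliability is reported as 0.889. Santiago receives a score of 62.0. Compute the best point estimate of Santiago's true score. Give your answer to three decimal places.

T̂ = ρX + (1 − ρ)μ
  = 0.889 × 62.0 + 0.111 × 73.9
  = 55.1180 + 8.2029
  = 63.3209
  ≈ 63.321

63.321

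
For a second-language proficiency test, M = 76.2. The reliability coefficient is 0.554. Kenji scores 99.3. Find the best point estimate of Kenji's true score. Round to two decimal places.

89.00

T̂ = ρX + (1 − ρ)μ
  = 0.554 × 99.3 + 0.446 × 76.2
  = 55.0122 + 33.9852
  = 88.997
  ≈ 89.00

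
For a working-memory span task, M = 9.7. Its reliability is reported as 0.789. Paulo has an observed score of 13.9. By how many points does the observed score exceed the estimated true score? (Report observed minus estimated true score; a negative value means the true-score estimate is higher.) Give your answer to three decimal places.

T̂ = 0.789(13.9) + 0.211(9.7) = 10.9671 + 2.0467 = 13.01380 → 13.0138
X − T̂ = 13.9 − 13.0138 = 0.8862 → 0.886

0.886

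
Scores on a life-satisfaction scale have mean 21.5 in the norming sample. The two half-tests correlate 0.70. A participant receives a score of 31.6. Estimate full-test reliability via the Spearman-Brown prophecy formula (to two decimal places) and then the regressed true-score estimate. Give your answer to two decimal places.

Spearman-Brown: ρ = 2r/(1 + r) = 2(0.70)/(1 + 0.70) = 1.400/1.70 = 0.8235 → 0.82
T̂ = ρX + (1 − ρ)μ
  = 0.82 × 31.6 + 0.18 × 21.5
  = 25.912 + 3.870
  = 29.782
  ≈ 29.78

29.78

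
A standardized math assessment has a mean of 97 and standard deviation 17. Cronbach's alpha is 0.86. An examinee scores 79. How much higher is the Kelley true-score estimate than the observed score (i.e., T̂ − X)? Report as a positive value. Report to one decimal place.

2.5

Regress the observed score toward the mean by the unreliability: T̂ = 0.86·79 + 0.14·97 = 67.94 + 13.58 = 81.520.
T̂ − X = 81.52 − 79 = 2.52 → 2.5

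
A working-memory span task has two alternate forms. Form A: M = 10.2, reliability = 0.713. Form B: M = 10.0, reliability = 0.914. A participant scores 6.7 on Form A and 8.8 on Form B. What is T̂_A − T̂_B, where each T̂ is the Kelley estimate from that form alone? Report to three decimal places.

T̂_A = 0.713(6.7) + 0.287(10.2) = 7.70450
T̂_B = 0.914(8.8) + 0.086(10.0) = 8.90320
T̂_A − T̂_B = -1.19870

-1.199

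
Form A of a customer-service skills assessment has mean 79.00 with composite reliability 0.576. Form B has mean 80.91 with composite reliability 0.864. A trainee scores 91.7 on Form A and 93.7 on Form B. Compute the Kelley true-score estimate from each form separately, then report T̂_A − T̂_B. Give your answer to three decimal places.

-5.645

T̂_A = 0.576(91.7) + 0.424(79.00) = 86.31520
T̂_B = 0.864(93.7) + 0.136(80.91) = 91.96056
T̂_A − T̂_B = -5.64536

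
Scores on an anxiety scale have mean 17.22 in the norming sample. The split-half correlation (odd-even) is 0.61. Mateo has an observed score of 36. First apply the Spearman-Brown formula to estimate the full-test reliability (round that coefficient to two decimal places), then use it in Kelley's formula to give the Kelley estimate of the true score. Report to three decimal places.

Spearman-Brown: ρ = 2r/(1 + r) = 2(0.61)/(1 + 0.61) = 1.220/1.61 = 0.7578 → 0.76
T̂ = ρX + (1 − ρ)μ
  = 0.76 × 36 + 0.24 × 17.22
  = 27.36 + 4.1328
  = 31.4928
  ≈ 31.493

31.493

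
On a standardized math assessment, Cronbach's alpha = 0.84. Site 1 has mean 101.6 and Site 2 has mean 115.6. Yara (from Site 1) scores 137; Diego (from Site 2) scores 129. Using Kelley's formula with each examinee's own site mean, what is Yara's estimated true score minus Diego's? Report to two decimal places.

T̂_Yara = 0.84(137) + 0.16(101.6) = 131.3360
T̂_Diego = 0.84(129) + 0.16(115.6) = 126.8560
Difference = 131.3360 − 126.8560 = 4.4800

4.48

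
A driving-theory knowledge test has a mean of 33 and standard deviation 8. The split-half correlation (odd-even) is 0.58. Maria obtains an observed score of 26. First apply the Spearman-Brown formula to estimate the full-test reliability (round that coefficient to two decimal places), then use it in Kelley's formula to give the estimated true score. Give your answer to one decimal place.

27.9

Spearman-Brown: ρ = 2r/(1 + r) = 2(0.58)/(1 + 0.58) = 1.160/1.58 = 0.7342 → 0.73
T̂ = ρX + (1 − ρ)μ
  = 0.73 × 26 + 0.27 × 33
  = 18.98 + 8.91
  = 27.89
  ≈ 27.9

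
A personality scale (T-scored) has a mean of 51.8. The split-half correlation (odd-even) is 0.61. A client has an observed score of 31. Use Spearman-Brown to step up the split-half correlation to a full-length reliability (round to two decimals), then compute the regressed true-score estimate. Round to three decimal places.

Spearman-Brown: ρ = 2r/(1 + r) = 2(0.61)/(1 + 0.61) = 1.220/1.61 = 0.7578 → 0.76
T̂ = 0.76(31) + 0.24(51.8) = 23.56 + 12.432 = 35.9920 → 35.992

35.992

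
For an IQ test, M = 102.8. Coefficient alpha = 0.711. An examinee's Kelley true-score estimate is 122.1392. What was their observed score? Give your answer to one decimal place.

T̂ = ρX + (1 − ρ)μ  ⇒  X = (T̂ − (1 − ρ)μ) / ρ
X = (122.1392 − 0.289 × 102.8) / 0.711 = (122.1392 − 29.7092) / 0.711 = 92.4300 / 0.711 = 130.000

130.0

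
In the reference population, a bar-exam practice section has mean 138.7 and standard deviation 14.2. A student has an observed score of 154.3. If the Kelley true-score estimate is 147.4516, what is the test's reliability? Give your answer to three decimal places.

0.561

T̂ = ρX + (1 − ρ)μ  ⇒  T̂ − μ = ρ(X − μ)
ρ = (T̂ − μ)/(X − μ) = (147.4516 − 138.7) / (154.3 − 138.7) = 8.7516 / 15.6 = 0.56100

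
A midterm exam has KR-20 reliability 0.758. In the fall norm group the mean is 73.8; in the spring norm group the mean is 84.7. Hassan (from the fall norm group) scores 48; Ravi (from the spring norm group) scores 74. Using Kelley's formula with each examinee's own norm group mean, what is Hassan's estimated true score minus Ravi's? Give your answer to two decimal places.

T̂_Hassan = 0.758(48) + 0.242(73.8) = 54.2436
T̂_Ravi = 0.758(74) + 0.242(84.7) = 76.5894
Difference = 54.2436 − 76.5894 = -22.3458

-22.35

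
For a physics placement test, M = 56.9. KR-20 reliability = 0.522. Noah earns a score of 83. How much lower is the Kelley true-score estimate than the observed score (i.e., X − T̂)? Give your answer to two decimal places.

12.48

Weight the observed score by reliability and the mean by (1 − reliability): T̂ = 0.522·83 + 0.478·56.9 = 43.326 + 27.1982 = 70.5242.
X − T̂ = 83 − 70.524 = 12.476 → 12.48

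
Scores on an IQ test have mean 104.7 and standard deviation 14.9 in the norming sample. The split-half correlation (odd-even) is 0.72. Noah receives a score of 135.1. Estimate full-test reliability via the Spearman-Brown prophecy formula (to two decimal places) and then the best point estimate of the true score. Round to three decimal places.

130.236

Spearman-Brown: ρ = 2r/(1 + r) = 2(0.72)/(1 + 0.72) = 1.440/1.72 = 0.8372 → 0.84
Regress the observed score toward the mean by the unreliability: T̂ = 0.84·135.1 + 0.16·104.7 = 113.484 + 16.752 = 130.2360.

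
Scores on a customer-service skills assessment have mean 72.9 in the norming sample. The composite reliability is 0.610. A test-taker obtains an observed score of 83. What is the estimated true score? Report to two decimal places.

T̂ = ρX + (1 − ρ)μ
  = 0.610 × 83 + 0.390 × 72.9
  = 50.630 + 28.4310
  = 79.061
  ≈ 79.06

79.06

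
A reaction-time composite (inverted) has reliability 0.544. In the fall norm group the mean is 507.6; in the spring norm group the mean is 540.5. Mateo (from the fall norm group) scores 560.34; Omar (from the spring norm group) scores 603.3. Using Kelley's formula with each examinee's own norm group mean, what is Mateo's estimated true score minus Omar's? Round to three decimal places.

T̂_Mateo = 0.544(560.34) + 0.456(507.6) = 536.29056
T̂_Omar = 0.544(603.3) + 0.456(540.5) = 574.66320
Difference = 536.29056 − 574.66320 = -38.37264

-38.373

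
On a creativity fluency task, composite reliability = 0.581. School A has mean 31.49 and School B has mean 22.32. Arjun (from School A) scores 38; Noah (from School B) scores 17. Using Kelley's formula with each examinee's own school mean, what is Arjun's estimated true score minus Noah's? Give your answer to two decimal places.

T̂_Arjun = 0.581(38) + 0.419(31.49) = 35.2723
T̂_Noah = 0.581(17) + 0.419(22.32) = 19.2291
Difference = 35.2723 − 19.2291 = 16.0432

16.04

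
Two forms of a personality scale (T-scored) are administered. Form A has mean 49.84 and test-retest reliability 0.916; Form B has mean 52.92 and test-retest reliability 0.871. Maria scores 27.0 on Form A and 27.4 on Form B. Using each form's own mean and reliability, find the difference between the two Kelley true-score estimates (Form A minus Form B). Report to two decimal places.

T̂_A = 0.916(27.0) + 0.084(49.84) = 28.9186
T̂_B = 0.871(27.4) + 0.129(52.92) = 30.6921
T̂_A − T̂_B = -1.7735

-1.77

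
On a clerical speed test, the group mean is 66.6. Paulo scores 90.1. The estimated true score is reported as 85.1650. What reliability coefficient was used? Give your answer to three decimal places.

0.790

T̂ = ρX + (1 − ρ)μ  ⇒  T̂ − μ = ρ(X − μ)
ρ = (T̂ − μ)/(X − μ) = (85.1650 − 66.6) / (90.1 − 66.6) = 18.5650 / 23.5 = 0.79000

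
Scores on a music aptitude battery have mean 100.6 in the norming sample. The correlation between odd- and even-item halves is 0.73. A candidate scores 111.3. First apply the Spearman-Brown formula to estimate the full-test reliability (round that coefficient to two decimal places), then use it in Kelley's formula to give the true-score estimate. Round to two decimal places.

109.59

Spearman-Brown: ρ = 2r/(1 + r) = 2(0.73)/(1 + 0.73) = 1.460/1.73 = 0.8439 → 0.84
Weight the observed score by reliability and the mean by (1 − reliability): T̂ = 0.84·111.3 + 0.16·100.6 = 93.492 + 16.096 = 109.588.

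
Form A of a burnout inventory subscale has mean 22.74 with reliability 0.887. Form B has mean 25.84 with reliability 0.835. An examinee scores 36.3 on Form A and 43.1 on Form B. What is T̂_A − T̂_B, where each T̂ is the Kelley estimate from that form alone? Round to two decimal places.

-5.48

T̂_A = 0.887(36.3) + 0.113(22.74) = 34.7677
T̂_B = 0.835(43.1) + 0.165(25.84) = 40.2521
T̂_A − T̂_B = -5.4844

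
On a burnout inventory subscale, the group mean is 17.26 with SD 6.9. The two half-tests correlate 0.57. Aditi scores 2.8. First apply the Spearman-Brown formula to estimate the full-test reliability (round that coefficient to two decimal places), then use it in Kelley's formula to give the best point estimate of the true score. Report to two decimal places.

6.70

Spearman-Brown: ρ = 2r/(1 + r) = 2(0.57)/(1 + 0.57) = 1.140/1.57 = 0.7261 → 0.73
T̂ = 0.73(2.8) + 0.27(17.26) = 2.044 + 4.6602 = 6.704 → 6.70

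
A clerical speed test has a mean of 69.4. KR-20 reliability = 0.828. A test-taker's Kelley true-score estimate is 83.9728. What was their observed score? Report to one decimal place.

T̂ = ρX + (1 − ρ)μ  ⇒  X = (T̂ − (1 − ρ)μ) / ρ
X = (83.9728 − 0.172 × 69.4) / 0.828 = (83.9728 − 11.9368) / 0.828 = 72.0360 / 0.828 = 87.000

87.0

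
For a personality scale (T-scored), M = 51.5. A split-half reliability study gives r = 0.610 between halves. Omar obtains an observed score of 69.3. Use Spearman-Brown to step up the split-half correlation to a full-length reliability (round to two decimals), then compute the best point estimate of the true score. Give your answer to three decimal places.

65.028

Spearman-Brown: ρ = 2r/(1 + r) = 2(0.610)/(1 + 0.610) = 1.2200/1.610 = 0.7578 → 0.76
T̂ = ρX + (1 − ρ)μ
  = 0.76 × 69.3 + 0.24 × 51.5
  = 52.668 + 12.360
  = 65.0280
  ≈ 65.028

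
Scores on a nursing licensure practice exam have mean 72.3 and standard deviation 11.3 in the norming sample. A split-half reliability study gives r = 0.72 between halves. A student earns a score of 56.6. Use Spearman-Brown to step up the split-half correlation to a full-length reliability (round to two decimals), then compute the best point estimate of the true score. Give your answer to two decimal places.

59.11

Spearman-Brown: ρ = 2r/(1 + r) = 2(0.72)/(1 + 0.72) = 1.440/1.72 = 0.8372 → 0.84
T̂ = 0.84(56.6) + 0.16(72.3) = 47.544 + 11.568 = 59.112 → 59.11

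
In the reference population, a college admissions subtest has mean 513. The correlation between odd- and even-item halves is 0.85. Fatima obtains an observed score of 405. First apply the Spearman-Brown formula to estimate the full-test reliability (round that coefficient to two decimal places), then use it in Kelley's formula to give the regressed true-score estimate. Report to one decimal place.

413.6

Spearman-Brown: ρ = 2r/(1 + r) = 2(0.85)/(1 + 0.85) = 1.700/1.85 = 0.9189 → 0.92
T̂ = ρX + (1 − ρ)μ
  = 0.92 × 405 + 0.08 × 513
  = 372.60 + 41.04
  = 413.64
  ≈ 413.6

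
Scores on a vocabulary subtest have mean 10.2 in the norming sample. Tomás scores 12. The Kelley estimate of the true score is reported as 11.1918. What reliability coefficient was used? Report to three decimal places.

T̂ = ρX + (1 − ρ)μ  ⇒  T̂ − μ = ρ(X − μ)
ρ = (T̂ − μ)/(X − μ) = (11.1918 − 10.2) / (12 − 10.2) = 0.9918 / 1.8 = 0.55100

0.551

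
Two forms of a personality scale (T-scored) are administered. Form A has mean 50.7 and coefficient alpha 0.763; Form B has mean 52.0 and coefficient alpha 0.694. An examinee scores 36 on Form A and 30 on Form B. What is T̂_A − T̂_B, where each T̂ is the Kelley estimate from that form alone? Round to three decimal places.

2.752

T̂_A = 0.763(36) + 0.237(50.7) = 39.48390
T̂_B = 0.694(30) + 0.306(52.0) = 36.73200
T̂_A − T̂_B = 2.75190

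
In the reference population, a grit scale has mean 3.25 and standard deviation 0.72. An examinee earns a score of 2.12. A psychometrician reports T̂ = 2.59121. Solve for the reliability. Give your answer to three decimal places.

0.583

T̂ = ρX + (1 − ρ)μ  ⇒  T̂ − μ = ρ(X − μ)
ρ = (T̂ − μ)/(X − μ) = (2.59121 − 3.25) / (2.12 − 3.25) = -0.65879 / -1.13 = 0.58300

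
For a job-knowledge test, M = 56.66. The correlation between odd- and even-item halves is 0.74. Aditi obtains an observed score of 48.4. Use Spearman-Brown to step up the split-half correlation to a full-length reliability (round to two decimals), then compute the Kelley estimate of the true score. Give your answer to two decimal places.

Spearman-Brown: ρ = 2r/(1 + r) = 2(0.74)/(1 + 0.74) = 1.480/1.74 = 0.8506 → 0.85
T̂ = 0.85(48.4) + 0.15(56.66) = 41.140 + 8.4990 = 49.639 → 49.64

49.64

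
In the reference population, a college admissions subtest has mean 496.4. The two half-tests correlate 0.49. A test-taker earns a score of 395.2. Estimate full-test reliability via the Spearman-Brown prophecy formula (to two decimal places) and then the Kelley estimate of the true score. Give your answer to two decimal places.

Spearman-Brown: ρ = 2r/(1 + r) = 2(0.49)/(1 + 0.49) = 0.980/1.49 = 0.6577 → 0.66
Regress the observed score toward the mean by the unreliability: T̂ = 0.66·395.2 + 0.34·496.4 = 260.832 + 168.776 = 429.608.

429.61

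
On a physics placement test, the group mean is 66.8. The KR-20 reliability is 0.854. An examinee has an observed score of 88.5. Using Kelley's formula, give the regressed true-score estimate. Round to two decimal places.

T̂ = ρX + (1 − ρ)μ
  = 0.854 × 88.5 + 0.146 × 66.8
  = 75.5790 + 9.7528
  = 85.332
  ≈ 85.33

85.33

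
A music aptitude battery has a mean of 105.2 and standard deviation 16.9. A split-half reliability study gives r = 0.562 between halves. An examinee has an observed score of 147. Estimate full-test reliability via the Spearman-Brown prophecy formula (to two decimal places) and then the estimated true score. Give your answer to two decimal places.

Spearman-Brown: ρ = 2r/(1 + r) = 2(0.562)/(1 + 0.562) = 1.1240/1.562 = 0.7196 → 0.72
T̂ = 0.72(147) + 0.28(105.2) = 105.84 + 29.456 = 135.296 → 135.30

135.30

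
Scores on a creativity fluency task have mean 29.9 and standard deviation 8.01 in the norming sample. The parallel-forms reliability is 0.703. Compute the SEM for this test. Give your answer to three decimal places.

4.365

SEM = SD · √(1 − ρ) = 8.01 × √0.297 = 8.01 × 0.5450 = 4.3653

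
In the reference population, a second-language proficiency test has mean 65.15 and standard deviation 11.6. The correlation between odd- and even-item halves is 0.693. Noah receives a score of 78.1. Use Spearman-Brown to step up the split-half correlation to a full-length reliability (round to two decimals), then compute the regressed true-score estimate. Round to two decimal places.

Spearman-Brown: ρ = 2r/(1 + r) = 2(0.693)/(1 + 0.693) = 1.3860/1.693 = 0.8187 → 0.82
T̂ = 0.82(78.1) + 0.18(65.15) = 64.042 + 11.7270 = 75.769 → 75.77

75.77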